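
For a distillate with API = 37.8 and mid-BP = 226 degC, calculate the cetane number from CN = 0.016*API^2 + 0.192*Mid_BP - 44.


CN = 0.016 * 37.8^2 + 0.192 * 226 - 44
CN = 22.86144 + 43.392 - 44 = 22.25344

22.25344


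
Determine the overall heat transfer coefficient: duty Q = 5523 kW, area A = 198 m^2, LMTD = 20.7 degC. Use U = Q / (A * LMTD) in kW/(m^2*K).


From Q = U*A*LMTD, U = Q / (A * LMTD)
U = 5523 / (198 * 20.7) = 5523 / 4098.6 = 1.348

1.348 kW/(m^2*K)


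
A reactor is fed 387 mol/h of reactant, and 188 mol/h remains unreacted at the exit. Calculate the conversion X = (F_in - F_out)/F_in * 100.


X = (F_in - F_out) / F_in * 100
Moles reacted = 387 - 188 = 199
X = 199 / 387 * 100
= 0.5142 * 100
= 51.42 %

51.42 %


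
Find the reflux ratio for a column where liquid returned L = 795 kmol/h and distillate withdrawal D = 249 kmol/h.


Reflux ratio definition: R = L / D (liquid returned / distillate withdrawn)
L = 795 kmol/h, D = 249 kmol/h
R = 795 / 249 = 3.193

3.193


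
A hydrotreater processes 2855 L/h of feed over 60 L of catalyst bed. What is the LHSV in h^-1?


LHSV = volumetric feed rate / catalyst volume
= 2855 L/h / 60 L
= 47.58 h^-1

47.58 h^-1


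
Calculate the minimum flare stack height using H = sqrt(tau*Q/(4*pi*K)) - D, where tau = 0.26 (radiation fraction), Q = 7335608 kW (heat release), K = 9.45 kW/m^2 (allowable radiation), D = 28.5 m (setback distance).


tau*Q/(4*pi*K) = 0.26 * 7335608 / (4 * pi * 9.45) = 16060.8
sqrt(16060.8) = 126.731
H = 126.731 - 28.5 = 98.23

98.23 m


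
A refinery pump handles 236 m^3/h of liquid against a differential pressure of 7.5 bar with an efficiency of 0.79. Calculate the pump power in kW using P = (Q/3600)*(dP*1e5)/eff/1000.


Q = 236 / 3600 = 0.0655556 m^3/s
P = 0.0655556 * (7.5 * 1e5) / 0.79 / 1000 = 62.24

62.24 kW


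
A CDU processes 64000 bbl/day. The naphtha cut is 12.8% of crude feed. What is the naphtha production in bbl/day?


Crude throughput = 64000 bbl/day
Fraction yield = 12.8%
yield = throughput * fraction / 100
yield = 64000 * 12.8 / 100 = 8192

8192 bbl/day


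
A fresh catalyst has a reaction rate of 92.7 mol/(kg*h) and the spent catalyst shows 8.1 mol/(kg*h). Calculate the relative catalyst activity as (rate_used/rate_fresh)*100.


Activity (%) = (rate_used / rate_fresh) * 100
rate_used = 8.1, rate_fresh = 92.7
= (8.1 / 92.7) * 100
= 0.08738 * 100 = 8.738

8.738 %


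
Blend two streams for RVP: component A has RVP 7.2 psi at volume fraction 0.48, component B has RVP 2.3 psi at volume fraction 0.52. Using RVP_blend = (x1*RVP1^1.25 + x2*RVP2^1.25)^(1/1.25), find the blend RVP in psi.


Chevron index: RVP_blend = (sum xi*RVPi^1.25)^(1/1.25)
RVP^1.25 terms: 0.48 * 7.2^1.25 + 0.52 * 2.3^1.25 = 7.13404
RVP_blend = 7.13404^(1/1.25) = 4.816

4.816 psi


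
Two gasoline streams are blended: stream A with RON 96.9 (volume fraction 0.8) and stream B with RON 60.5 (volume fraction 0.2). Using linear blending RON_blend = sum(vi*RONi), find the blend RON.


Linear blending: RON_blend = sum(vi * RONi)
Contribution 1: 0.8 * 96.9 = 77.52
Contribution 2: 0.2 * 60.5 = 12.1
RON_blend = 77.52 + 12.1 = 89.62

89.62


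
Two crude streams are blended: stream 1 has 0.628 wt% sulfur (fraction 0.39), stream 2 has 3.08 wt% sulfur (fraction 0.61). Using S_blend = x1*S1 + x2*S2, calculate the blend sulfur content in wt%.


Linear sulfur blending: S_blend = x1*S1 + x2*S2
Contribution 1: 0.39 * 0.628 = 0.24492 wt%
Contribution 2: 0.61 * 3.08 = 1.8788 wt%
S_blend = 0.24492 + 1.8788 = 2.12372

2.12372 wt%


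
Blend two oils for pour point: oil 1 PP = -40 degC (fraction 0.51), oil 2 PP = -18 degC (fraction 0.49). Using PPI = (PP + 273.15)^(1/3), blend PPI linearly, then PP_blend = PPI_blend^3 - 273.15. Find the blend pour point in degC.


PPI_1 = (-40 + 273.15)^(1/3) = 6.15477
PPI_2 = (-18 + 273.15)^(1/3) = 6.342569
PPI_blend = 0.51 * 6.15477 + 0.49 * 6.342569 = 6.246792
PP_blend = 6.246792^3 - 273.15 = 243.7649 - 273.15 = -29.39

-29.39 degC


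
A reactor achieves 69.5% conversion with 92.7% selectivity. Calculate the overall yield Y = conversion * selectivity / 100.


Overall yield = conversion (%) * selectivity (%) / 100
Conversion = 69.5%, Selectivity = 92.7%
Y = 69.5 * 92.7 / 100
= 64.4265 %

64.4265 %


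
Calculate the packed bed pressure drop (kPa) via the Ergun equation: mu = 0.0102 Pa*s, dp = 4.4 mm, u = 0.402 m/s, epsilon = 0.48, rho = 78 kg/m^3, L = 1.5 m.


dp = 4.4 mm = 0.0044 m
Viscous term = 150*0.0102*0.402*(1-0.48)^2 / (0.0044^2*0.48^3) = 77677.5
Inertial term = 1.75*78*0.402^2*(1-0.48) / (0.0044*0.48^3) = 23572.8
dP/L = 77677.5 + 23572.8 = 101250 Pa/m
dP = 101250 * 1.5 / 1000 = 151.9 kPa

151.9 kPa


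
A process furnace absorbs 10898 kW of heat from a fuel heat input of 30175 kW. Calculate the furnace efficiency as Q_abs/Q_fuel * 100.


Furnace efficiency = Q_absorbed / Q_fuel * 100
= 10898 / 30175 * 100 = 36.12

36.12 %


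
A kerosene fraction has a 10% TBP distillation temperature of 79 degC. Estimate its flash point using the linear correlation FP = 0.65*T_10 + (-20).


FP = 0.65 * 79 + (-20) = 31.35

31.35 degC


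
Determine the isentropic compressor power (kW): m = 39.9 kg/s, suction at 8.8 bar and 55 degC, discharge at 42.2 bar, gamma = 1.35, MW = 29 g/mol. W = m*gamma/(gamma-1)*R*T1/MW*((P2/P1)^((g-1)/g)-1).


Isentropic work: W = m*(gamma/(gamma-1))*(R*T1/MW)*((P2/P1)^((gamma-1)/gamma) - 1)
T1 = 55 + 273.15 = 328.15 K
Pressure ratio = 42.2 / 8.8 = 4.79545
Exponent = (1.35 - 1)/1.35 = 0.259259
(P2/P1)^exp - 1 = 4.79545^0.259259 - 1 = 0.501451
W = 39.9 * 1.35 / 0.35 * 8.314 * 328.15 / 29 * 0.501451 = 7260

7260 kW


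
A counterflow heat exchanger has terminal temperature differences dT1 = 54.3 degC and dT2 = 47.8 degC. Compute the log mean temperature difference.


LMTD = (dT1 - dT2) / ln(dT1/dT2)
= (54.3 - 47.8) / ln(54.3 / 47.8) = 6.5 / 0.127499 = 50.98

50.98 degC


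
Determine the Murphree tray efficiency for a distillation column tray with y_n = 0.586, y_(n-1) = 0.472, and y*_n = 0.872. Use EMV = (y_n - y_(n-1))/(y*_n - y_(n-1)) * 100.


Murphree vapor efficiency: EMV = (y_n - y_(n-1)) / (y*_n - y_(n-1)) * 100
EMV = (0.586 - 0.472) / (0.872 - 0.472) * 100 = 0.114 / 0.4 * 100 = 28.50

28.50 %


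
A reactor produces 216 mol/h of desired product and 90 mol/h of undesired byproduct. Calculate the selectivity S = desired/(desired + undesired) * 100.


Selectivity = desired / (desired + undesired) * 100
Total products = 216 + 90 = 306 mol/h
S = 216 / 306 * 100
= 0.7059 * 100
= 70.59 %

70.59 %


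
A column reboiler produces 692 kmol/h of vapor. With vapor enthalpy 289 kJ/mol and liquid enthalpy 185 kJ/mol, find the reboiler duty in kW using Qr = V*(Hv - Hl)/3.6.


Qr = 692 * (289 - 185) / 3.6 = 692 * 104 / 3.6 = 19990

19990 kW


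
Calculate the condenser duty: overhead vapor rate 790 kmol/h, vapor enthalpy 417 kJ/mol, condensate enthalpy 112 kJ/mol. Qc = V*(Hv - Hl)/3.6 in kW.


Qc = 790 * (417 - 112) / 3.6 = 790 * 305 / 3.6 = 66930

66930 kW


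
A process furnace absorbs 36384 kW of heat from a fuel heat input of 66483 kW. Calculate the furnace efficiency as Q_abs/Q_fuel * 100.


Furnace efficiency = Q_absorbed / Q_fuel * 100
= 36384 / 66483 * 100 = 54.73

54.73 %


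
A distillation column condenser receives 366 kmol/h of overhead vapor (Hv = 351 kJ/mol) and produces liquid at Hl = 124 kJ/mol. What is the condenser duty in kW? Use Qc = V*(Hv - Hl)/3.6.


Qc = 366 * (351 - 124) / 3.6 = 366 * 227 / 3.6 = 23080

23080 kW


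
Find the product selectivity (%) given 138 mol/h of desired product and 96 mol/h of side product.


Selectivity = desired / (desired + undesired) * 100
Total products = 138 + 96 = 234 mol/h
S = 138 / 234 * 100
= 0.5897 * 100
= 58.97 %

58.97 %


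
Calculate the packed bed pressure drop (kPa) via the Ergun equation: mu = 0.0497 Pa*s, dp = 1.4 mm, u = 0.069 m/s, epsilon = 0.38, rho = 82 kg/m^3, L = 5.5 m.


dp = 1.4 mm = 0.0014 m
Viscous term = 150*0.0497*0.069*(1-0.38)^2 / (0.0014^2*0.38^3) = 1838540
Inertial term = 1.75*82*0.069^2*(1-0.38) / (0.0014*0.38^3) = 5513.95
dP/L = 1838540 + 5513.95 = 1844050 Pa/m
dP = 1844050 * 5.5 / 1000 = 10140 kPa

10140 kPa


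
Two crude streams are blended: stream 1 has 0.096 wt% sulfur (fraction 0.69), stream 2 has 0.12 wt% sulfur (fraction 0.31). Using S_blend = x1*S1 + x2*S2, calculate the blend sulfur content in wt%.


Linear sulfur blending: S_blend = x1*S1 + x2*S2
Contribution 1: 0.69 * 0.096 = 0.06624 wt%
Contribution 2: 0.31 * 0.12 = 0.0372 wt%
S_blend = 0.06624 + 0.0372 = 0.10344

0.10344 wt%


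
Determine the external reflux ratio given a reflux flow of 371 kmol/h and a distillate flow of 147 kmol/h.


Reflux ratio definition: R = L / D (liquid returned / distillate withdrawn)
L = 371 kmol/h, D = 147 kmol/h
R = 371 / 147 = 2.524

2.524


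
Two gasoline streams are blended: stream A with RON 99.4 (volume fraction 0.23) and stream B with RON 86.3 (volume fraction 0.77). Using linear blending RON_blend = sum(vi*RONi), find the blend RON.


Linear blending: RON_blend = sum(vi * RONi)
Contribution 1: 0.23 * 99.4 = 22.862
Contribution 2: 0.77 * 86.3 = 66.451
RON_blend = 22.862 + 66.451 = 89.313

89.313


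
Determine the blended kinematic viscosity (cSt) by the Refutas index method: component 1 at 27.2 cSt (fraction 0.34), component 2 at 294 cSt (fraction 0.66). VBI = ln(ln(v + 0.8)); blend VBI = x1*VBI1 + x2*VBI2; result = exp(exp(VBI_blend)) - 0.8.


Refutas method: VBN_i = 14.534*ln(ln(visc_i + 0.8)) + 10.975, blended linearly by mass fraction; since VBN is linear in VBI_i = ln(ln(visc_i + 0.8)) and the fractions sum to 1, blend VBI directly: visc = exp(exp(VBI_blend)) - 0.8
VBI_1 = ln(ln(27.2 + 0.8)) = 1.20363
VBI_2 = ln(ln(294 + 0.8)) = 1.73806
VBI_blend = 0.34 * 1.20363 + 0.66 * 1.73806 = 1.55635
visc_blend = exp(exp(1.55635)) - 0.8 = 113.8

113.8 cSt


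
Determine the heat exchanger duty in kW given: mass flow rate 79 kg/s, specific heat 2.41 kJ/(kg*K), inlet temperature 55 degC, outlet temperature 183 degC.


Q = m_dot * cp * delta_T
delta_T = 183 - 55 = 128 K
Q = 79 * 2.41 * 128
= 190.39 * 128
= 24369.92 kW

24369.92 kW


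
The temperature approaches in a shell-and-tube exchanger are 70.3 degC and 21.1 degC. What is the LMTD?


LMTD = (dT1 - dT2) / ln(dT1/dT2)
= (70.3 - 21.1) / ln(70.3 / 21.1) = 49.2 / 1.2035 = 40.88

40.88 degC


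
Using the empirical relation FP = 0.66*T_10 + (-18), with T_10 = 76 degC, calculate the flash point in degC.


FP = 0.66 * 76 + (-18) = 32.16

32.16 degC


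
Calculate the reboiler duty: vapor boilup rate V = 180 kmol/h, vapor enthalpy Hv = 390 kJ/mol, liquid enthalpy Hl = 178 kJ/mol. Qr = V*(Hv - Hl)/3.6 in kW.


Qr = 180 * (390 - 178) / 3.6 = 180 * 212 / 3.6 = 10600

10600 kW


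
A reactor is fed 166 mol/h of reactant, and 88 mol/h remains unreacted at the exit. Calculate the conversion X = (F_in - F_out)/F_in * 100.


X = (F_in - F_out) / F_in * 100
Moles reacted = 166 - 88 = 78
X = 78 / 166 * 100
= 0.4699 * 100
= 46.99 %

46.99 %


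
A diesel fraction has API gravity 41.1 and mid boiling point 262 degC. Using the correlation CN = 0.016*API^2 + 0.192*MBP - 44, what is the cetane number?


CN = 0.016 * 41.1^2 + 0.192 * 262 - 44
CN = 27.02736 + 50.304 - 44 = 33.33136

33.33136


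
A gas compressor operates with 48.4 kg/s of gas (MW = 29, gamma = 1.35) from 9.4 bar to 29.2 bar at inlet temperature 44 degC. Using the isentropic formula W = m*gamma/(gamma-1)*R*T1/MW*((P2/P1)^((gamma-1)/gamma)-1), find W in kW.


Isentropic work: W = m*(gamma/(gamma-1))*(R*T1/MW)*((P2/P1)^((gamma-1)/gamma) - 1)
T1 = 44 + 273.15 = 317.15 K
Pressure ratio = 29.2 / 9.4 = 3.10638
Exponent = (1.35 - 1)/1.35 = 0.259259
(P2/P1)^exp - 1 = 3.10638^0.259259 - 1 = 0.341595
W = 48.4 * 1.35 / 0.35 * 8.314 * 317.15 / 29 * 0.341595 = 5798

5798 kW


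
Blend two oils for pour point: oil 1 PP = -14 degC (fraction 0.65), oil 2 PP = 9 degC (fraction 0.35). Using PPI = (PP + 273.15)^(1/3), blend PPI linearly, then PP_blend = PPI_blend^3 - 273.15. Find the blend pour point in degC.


PPI_1 = (-14 + 273.15)^(1/3) = 6.375541
PPI_2 = (9 + 273.15)^(1/3) = 6.558835
PPI_blend = 0.65 * 6.375541 + 0.35 * 6.558835 = 6.439694
PP_blend = 6.439694^3 - 273.15 = 267.0519 - 273.15 = -6.1

-6.1 degC


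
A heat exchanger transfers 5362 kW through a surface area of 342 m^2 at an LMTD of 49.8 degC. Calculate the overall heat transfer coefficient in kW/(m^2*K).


From Q = U*A*LMTD, U = Q / (A * LMTD)
U = 5362 / (342 * 49.8) = 5362 / 17031.6 = 0.3148

0.3148 kW/(m^2*K)


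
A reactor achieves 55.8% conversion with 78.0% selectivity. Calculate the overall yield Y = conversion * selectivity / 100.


Overall yield = conversion (%) * selectivity (%) / 100
Conversion = 55.8%, Selectivity = 78.0%
Y = 55.8 * 78.0 / 100
= 43.524 %

43.524 %


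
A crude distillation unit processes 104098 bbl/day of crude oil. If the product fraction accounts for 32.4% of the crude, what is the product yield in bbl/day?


Crude throughput = 104098 bbl/day
Fraction yield = 32.4%
yield = throughput * fraction / 100
yield = 104098 * 32.4 / 100 = 33727.752

33727.752 bbl/day


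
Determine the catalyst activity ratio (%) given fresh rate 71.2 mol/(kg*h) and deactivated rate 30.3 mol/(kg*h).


Activity (%) = (rate_used / rate_fresh) * 100
rate_used = 30.3, rate_fresh = 71.2
= (30.3 / 71.2) * 100
= 0.4256 * 100 = 42.56

42.56 %


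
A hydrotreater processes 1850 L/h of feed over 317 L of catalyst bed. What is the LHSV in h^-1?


LHSV = volumetric feed rate / catalyst volume
= 1850 L/h / 317 L
= 5.836 h^-1

5.836 h^-1


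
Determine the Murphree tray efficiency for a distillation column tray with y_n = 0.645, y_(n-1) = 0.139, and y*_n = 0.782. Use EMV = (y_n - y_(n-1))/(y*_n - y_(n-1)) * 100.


Murphree vapor efficiency: EMV = (y_n - y_(n-1)) / (y*_n - y_(n-1)) * 100
EMV = (0.645 - 0.139) / (0.782 - 0.139) * 100 = 0.506 / 0.643 * 100 = 78.69

78.69 %


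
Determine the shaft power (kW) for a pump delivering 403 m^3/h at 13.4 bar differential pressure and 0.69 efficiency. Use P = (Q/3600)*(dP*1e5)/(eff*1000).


Q = 403 / 3600 = 0.111944 m^3/s
P = 0.111944 * (13.4 * 1e5) / 0.69 / 1000 = 217.4

217.4 kW


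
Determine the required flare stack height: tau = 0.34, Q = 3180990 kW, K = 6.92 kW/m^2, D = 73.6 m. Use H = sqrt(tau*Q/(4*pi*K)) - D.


tau*Q/(4*pi*K) = 0.34 * 3180990 / (4 * pi * 6.92) = 12437.3
sqrt(12437.3) = 111.523
H = 111.523 - 73.6 = 37.92

37.92 m


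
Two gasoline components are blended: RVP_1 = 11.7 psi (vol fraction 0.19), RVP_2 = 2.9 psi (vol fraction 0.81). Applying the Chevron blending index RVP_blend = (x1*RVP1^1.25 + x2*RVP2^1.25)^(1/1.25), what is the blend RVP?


Chevron index: RVP_blend = (sum xi*RVPi^1.25)^(1/1.25)
RVP^1.25 terms: 0.19 * 11.7^1.25 + 0.81 * 2.9^1.25 = 7.17673
RVP_blend = 7.17673^(1/1.25) = 4.839

4.839 psi


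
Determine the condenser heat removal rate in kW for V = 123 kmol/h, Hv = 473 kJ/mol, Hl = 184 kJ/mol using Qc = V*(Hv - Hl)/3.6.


Qc = 123 * (473 - 184) / 3.6 = 123 * 289 / 3.6 = 9874

9874 kW


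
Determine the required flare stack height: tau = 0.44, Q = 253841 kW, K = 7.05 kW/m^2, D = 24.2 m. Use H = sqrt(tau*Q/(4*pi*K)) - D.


tau*Q/(4*pi*K) = 0.44 * 253841 / (4 * pi * 7.05) = 1260.71
sqrt(1260.71) = 35.5065
H = 35.5065 - 24.2 = 11.31

11.31 m


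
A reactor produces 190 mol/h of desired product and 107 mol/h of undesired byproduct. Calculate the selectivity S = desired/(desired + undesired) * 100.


Selectivity = desired / (desired + undesired) * 100
Total products = 190 + 107 = 297 mol/h
S = 190 / 297 * 100
= 0.6397 * 100
= 63.97 %

63.97 %


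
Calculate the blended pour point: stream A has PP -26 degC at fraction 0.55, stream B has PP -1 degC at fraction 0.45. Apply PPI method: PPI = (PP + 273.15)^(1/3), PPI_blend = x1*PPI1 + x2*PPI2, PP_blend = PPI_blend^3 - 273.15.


PPI_1 = (-26 + 273.15)^(1/3) = 6.275575
PPI_2 = (-1 + 273.15)^(1/3) = 6.480414
PPI_blend = 0.55 * 6.275575 + 0.45 * 6.480414 = 6.367753
PP_blend = 6.367753^3 - 273.15 = 258.2014 - 273.15 = -14.95

-14.95 degC


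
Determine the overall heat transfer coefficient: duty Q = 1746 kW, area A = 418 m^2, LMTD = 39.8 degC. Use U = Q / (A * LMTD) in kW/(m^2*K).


From Q = U*A*LMTD, U = Q / (A * LMTD)
U = 1746 / (418 * 39.8) = 1746 / 16636.4 = 0.1050

0.1050 kW/(m^2*K)


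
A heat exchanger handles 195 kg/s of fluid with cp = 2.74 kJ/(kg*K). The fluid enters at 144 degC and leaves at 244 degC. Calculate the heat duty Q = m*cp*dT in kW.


Q = m_dot * cp * delta_T
delta_T = 244 - 144 = 100 K
Q = 195 * 2.74 * 100
= 534.3 * 100
= 53430 kW

53430 kW


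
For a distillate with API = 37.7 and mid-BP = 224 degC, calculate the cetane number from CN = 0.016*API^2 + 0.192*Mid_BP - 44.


CN = 0.016 * 37.7^2 + 0.192 * 224 - 44
CN = 22.74064 + 43.008 - 44 = 21.74864

21.74864


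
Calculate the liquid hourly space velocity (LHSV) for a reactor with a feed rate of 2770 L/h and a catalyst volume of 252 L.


LHSV = volumetric feed rate / catalyst volume
= 2770 L/h / 252 L
= 10.99 h^-1

10.99 h^-1


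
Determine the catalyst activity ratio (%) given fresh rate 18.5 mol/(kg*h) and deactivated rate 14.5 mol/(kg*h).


Activity (%) = (rate_used / rate_fresh) * 100
rate_used = 14.5, rate_fresh = 18.5
= (14.5 / 18.5) * 100
= 0.7838 * 100 = 78.38

78.38 %


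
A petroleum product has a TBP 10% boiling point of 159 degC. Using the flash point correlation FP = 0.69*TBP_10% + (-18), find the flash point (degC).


FP = 0.69 * 159 + (-18) = 91.71

91.71 degC


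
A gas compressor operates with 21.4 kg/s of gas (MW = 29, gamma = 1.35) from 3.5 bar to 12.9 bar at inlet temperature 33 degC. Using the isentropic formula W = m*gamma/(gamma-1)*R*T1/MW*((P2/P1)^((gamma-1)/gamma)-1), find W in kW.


Isentropic work: W = m*(gamma/(gamma-1))*(R*T1/MW)*((P2/P1)^((gamma-1)/gamma) - 1)
T1 = 33 + 273.15 = 306.15 K
Pressure ratio = 12.9 / 3.5 = 3.68571
Exponent = (1.35 - 1)/1.35 = 0.259259
(P2/P1)^exp - 1 = 3.68571^0.259259 - 1 = 0.402412
W = 21.4 * 1.35 / 0.35 * 8.314 * 306.15 / 29 * 0.402412 = 2915

2915 kW


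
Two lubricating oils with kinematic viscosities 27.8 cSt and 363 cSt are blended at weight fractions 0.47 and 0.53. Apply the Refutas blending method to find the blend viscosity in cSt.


Refutas method: VBN_i = 14.534*ln(ln(visc_i + 0.8)) + 10.975, blended linearly by mass fraction; since VBN is linear in VBI_i = ln(ln(visc_i + 0.8)) and the fractions sum to 1, blend VBI directly: visc = exp(exp(VBI_blend)) - 0.8
VBI_1 = ln(ln(27.8 + 0.8)) = 1.20998
VBI_2 = ln(ln(363 + 0.8)) = 1.77438
VBI_blend = 0.47 * 1.20998 + 0.53 * 1.77438 = 1.50911
visc_blend = exp(exp(1.50911)) - 0.8 = 91.28

91.28 cSt


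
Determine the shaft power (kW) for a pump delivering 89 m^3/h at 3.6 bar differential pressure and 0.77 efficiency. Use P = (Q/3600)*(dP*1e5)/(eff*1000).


Q = 89 / 3600 = 0.0247222 m^3/s
P = 0.0247222 * (3.6 * 1e5) / 0.77 / 1000 = 11.56

11.56 kW


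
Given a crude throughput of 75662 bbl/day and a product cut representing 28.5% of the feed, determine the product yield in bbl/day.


Crude throughput = 75662 bbl/day
Fraction yield = 28.5%
yield = throughput * fraction / 100
yield = 75662 * 28.5 / 100 = 21563.67

21563.67 bbl/day


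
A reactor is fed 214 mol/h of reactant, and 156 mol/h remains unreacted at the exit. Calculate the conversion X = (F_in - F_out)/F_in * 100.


X = (F_in - F_out) / F_in * 100
Moles reacted = 214 - 156 = 58
X = 58 / 214 * 100
= 0.2710 * 100
= 27.10 %

27.10 %


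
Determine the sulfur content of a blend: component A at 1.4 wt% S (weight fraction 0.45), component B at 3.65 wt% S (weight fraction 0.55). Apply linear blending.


Linear sulfur blending: S_blend = x1*S1 + x2*S2
Contribution 1: 0.45 * 1.4 = 0.63 wt%
Contribution 2: 0.55 * 3.65 = 2.0075 wt%
S_blend = 0.63 + 2.0075 = 2.6375

2.6375 wt%


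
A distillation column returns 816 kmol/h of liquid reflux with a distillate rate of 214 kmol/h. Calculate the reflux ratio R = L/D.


Reflux ratio definition: R = L / D (liquid returned / distillate withdrawn)
L = 816 kmol/h, D = 214 kmol/h
R = 816 / 214 = 3.813

3.813


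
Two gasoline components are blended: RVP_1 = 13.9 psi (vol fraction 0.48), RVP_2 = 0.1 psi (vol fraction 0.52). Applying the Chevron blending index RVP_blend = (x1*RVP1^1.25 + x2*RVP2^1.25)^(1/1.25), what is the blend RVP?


Chevron index: RVP_blend = (sum xi*RVPi^1.25)^(1/1.25)
RVP^1.25 terms: 0.48 * 13.9^1.25 + 0.52 * 0.1^1.25 = 12.912
RVP_blend = 12.912^(1/1.25) = 7.741

7.741 psi


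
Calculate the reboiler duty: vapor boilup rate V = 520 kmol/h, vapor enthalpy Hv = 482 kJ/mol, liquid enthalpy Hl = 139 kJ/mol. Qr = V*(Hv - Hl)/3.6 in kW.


Qr = 520 * (482 - 139) / 3.6 = 520 * 343 / 3.6 = 49540

49540 kW


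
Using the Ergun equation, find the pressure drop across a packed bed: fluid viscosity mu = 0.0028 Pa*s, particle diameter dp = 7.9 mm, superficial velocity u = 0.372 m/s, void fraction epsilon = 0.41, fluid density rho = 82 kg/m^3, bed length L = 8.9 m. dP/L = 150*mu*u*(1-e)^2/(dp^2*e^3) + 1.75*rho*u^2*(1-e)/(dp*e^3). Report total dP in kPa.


dp = 7.9 mm = 0.0079 m
Viscous term = 150*0.0028*0.372*(1-0.41)^2 / (0.0079^2*0.41^3) = 12644.2
Inertial term = 1.75*82*0.372^2*(1-0.41) / (0.0079*0.41^3) = 21518.5
dP/L = 12644.2 + 21518.5 = 34162.7 Pa/m
dP = 34162.7 * 8.9 / 1000 = 304.0 kPa

304.0 kPa


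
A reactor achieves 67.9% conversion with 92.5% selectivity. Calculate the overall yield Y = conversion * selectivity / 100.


Overall yield = conversion (%) * selectivity (%) / 100
Conversion = 67.9%, Selectivity = 92.5%
Y = 67.9 * 92.5 / 100
= 62.8075 %

62.8075 %


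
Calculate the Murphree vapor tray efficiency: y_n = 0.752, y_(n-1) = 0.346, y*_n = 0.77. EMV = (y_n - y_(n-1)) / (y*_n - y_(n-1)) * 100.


Murphree vapor efficiency: EMV = (y_n - y_(n-1)) / (y*_n - y_(n-1)) * 100
EMV = (0.752 - 0.346) / (0.77 - 0.346) * 100 = 0.406 / 0.424 * 100 = 95.75

95.75 %


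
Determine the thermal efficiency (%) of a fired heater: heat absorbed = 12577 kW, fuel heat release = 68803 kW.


Furnace efficiency = Q_absorbed / Q_fuel * 100
= 12577 / 68803 * 100 = 18.28

18.28 %


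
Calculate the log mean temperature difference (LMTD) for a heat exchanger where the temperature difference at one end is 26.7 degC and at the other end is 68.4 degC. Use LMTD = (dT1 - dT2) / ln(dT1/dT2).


LMTD = (dT1 - dT2) / ln(dT1/dT2)
= (26.7 - 68.4) / ln(26.7 / 68.4) = -41.7 / -0.940709 = 44.33

44.33 degC


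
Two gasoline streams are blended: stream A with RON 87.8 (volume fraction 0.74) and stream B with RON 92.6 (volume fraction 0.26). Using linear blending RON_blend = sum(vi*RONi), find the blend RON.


Linear blending: RON_blend = sum(vi * RONi)
Contribution 1: 0.74 * 87.8 = 64.972
Contribution 2: 0.26 * 92.6 = 24.076
RON_blend = 64.972 + 24.076 = 89.048

89.048


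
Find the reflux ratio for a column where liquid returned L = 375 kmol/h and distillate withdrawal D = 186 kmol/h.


Reflux ratio definition: R = L / D (liquid returned / distillate withdrawn)
L = 375 kmol/h, D = 186 kmol/h
R = 375 / 186 = 2.016

2.016


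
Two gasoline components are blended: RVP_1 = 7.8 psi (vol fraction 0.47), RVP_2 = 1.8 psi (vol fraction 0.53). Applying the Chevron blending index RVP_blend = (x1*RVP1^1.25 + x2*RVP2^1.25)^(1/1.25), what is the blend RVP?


Chevron index: RVP_blend = (sum xi*RVPi^1.25)^(1/1.25)
RVP^1.25 terms: 0.47 * 7.8^1.25 + 0.53 * 1.8^1.25 = 7.23156
RVP_blend = 7.23156^(1/1.25) = 4.868

4.868 psi


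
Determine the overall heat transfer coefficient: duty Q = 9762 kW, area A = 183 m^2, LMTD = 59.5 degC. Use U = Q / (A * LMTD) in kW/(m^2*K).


From Q = U*A*LMTD, U = Q / (A * LMTD)
U = 9762 / (183 * 59.5) = 9762 / 10888.5 = 0.8965

0.8965 kW/(m^2*K)


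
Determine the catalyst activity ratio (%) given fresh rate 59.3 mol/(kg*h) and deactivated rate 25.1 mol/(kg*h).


Activity (%) = (rate_used / rate_fresh) * 100
rate_used = 25.1, rate_fresh = 59.3
= (25.1 / 59.3) * 100
= 0.4233 * 100 = 42.33

42.33 %


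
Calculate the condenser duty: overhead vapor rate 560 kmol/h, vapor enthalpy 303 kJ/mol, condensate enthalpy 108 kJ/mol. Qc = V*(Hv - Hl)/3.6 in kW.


Qc = 560 * (303 - 108) / 3.6 = 560 * 195 / 3.6 = 30330

30330 kW


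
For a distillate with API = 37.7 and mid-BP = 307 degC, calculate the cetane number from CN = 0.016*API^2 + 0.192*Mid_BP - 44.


CN = 0.016 * 37.7^2 + 0.192 * 307 - 44
CN = 22.74064 + 58.944 - 44 = 37.68464

37.68464


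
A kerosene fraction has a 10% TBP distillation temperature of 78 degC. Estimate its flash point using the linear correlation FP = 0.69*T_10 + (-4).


FP = 0.69 * 78 + (-4) = 49.82

49.82 degC


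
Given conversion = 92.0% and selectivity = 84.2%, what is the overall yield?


Overall yield = conversion (%) * selectivity (%) / 100
Conversion = 92.0%, Selectivity = 84.2%
Y = 92.0 * 84.2 / 100
= 77.464 %

77.464 %


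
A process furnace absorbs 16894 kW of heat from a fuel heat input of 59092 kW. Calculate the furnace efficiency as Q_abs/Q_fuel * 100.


Furnace efficiency = Q_absorbed / Q_fuel * 100
= 16894 / 59092 * 100 = 28.59

28.59 %


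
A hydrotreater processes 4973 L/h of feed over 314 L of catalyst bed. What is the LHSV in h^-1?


LHSV = volumetric feed rate / catalyst volume
= 4973 L/h / 314 L
= 15.84 h^-1

15.84 h^-1


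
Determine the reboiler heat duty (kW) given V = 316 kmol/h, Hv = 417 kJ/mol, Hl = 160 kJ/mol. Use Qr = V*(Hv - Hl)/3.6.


Qr = 316 * (417 - 160) / 3.6 = 316 * 257 / 3.6 = 22560

22560 kW


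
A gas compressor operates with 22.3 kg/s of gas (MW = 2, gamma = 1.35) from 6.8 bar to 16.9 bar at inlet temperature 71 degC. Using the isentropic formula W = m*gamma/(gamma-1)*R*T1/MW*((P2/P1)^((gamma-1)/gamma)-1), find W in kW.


Isentropic work: W = m*(gamma/(gamma-1))*(R*T1/MW)*((P2/P1)^((gamma-1)/gamma) - 1)
T1 = 71 + 273.15 = 344.15 K
Pressure ratio = 16.9 / 6.8 = 2.48529
Exponent = (1.35 - 1)/1.35 = 0.259259
(P2/P1)^exp - 1 = 2.48529^0.259259 - 1 = 0.266208
W = 22.3 * 1.35 / 0.35 * 8.314 * 344.15 / 2 * 0.266208 = 32760

32760 kW


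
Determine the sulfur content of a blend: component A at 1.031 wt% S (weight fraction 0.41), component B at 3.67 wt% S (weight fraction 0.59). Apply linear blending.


Linear sulfur blending: S_blend = x1*S1 + x2*S2
Contribution 1: 0.41 * 1.031 = 0.42271 wt%
Contribution 2: 0.59 * 3.67 = 2.1653 wt%
S_blend = 0.42271 + 2.1653 = 2.58801

2.58801 wt%


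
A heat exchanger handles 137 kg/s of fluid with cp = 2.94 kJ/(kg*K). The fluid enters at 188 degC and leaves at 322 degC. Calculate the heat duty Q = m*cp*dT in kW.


Q = m_dot * cp * delta_T
delta_T = 322 - 188 = 134 K
Q = 137 * 2.94 * 134
= 402.78 * 134
= 53972.52 kW

53972.52 kW


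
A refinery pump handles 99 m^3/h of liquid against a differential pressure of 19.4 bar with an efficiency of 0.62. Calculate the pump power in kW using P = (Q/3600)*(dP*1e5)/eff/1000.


Q = 99 / 3600 = 0.0275 m^3/s
P = 0.0275 * (19.4 * 1e5) / 0.62 / 1000 = 86.05

86.05 kW


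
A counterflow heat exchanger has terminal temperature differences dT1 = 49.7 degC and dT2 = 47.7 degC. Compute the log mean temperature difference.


LMTD = (dT1 - dT2) / ln(dT1/dT2)
= (49.7 - 47.7) / ln(49.7 / 47.7) = 2 / 0.0410735 = 48.69

48.69 degC


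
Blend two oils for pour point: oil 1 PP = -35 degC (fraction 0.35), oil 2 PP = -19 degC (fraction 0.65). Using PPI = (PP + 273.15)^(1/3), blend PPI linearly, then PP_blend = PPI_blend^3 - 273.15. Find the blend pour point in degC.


PPI_1 = (-35 + 273.15)^(1/3) = 6.198456
PPI_2 = (-19 + 273.15)^(1/3) = 6.334272
PPI_blend = 0.35 * 6.198456 + 0.65 * 6.334272 = 6.286736
PP_blend = 6.286736^3 - 273.15 = 248.471 - 273.15 = -24.68

-24.68 degC


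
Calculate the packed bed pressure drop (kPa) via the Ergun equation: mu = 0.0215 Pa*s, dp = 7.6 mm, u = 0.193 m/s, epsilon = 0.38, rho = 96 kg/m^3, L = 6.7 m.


dp = 7.6 mm = 0.0076 m
Viscous term = 150*0.0215*0.193*(1-0.38)^2 / (0.0076^2*0.38^3) = 75490.5
Inertial term = 1.75*96*0.193^2*(1-0.38) / (0.0076*0.38^3) = 9303.6
dP/L = 75490.5 + 9303.6 = 84794.1 Pa/m
dP = 84794.1 * 6.7 / 1000 = 568.1 kPa

568.1 kPa


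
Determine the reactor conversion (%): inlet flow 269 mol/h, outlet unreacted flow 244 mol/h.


X = (F_in - F_out) / F_in * 100
Moles reacted = 269 - 244 = 25
X = 25 / 269 * 100
= 0.09294 * 100
= 9.294 %

9.294 %


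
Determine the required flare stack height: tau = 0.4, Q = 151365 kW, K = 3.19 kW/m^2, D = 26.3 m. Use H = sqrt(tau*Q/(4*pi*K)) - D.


tau*Q/(4*pi*K) = 0.4 * 151365 / (4 * pi * 3.19) = 1510.38
sqrt(1510.38) = 38.8636
H = 38.8636 - 26.3 = 12.56

12.56 m


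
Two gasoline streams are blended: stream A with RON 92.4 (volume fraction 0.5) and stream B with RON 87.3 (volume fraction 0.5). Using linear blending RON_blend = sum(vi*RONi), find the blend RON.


Linear blending: RON_blend = sum(vi * RONi)
Contribution 1: 0.5 * 92.4 = 46.2
Contribution 2: 0.5 * 87.3 = 43.65
RON_blend = 46.2 + 43.65 = 89.85

89.85


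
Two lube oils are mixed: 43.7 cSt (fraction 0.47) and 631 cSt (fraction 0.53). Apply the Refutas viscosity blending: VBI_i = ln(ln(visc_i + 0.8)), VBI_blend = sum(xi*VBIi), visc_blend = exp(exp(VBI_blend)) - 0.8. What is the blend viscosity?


Refutas method: VBN_i = 14.534*ln(ln(visc_i + 0.8)) + 10.975, blended linearly by mass fraction; since VBN is linear in VBI_i = ln(ln(visc_i + 0.8)) and the fractions sum to 1, blend VBI directly: visc = exp(exp(VBI_blend)) - 0.8
VBI_1 = ln(ln(43.7 + 0.8)) = 1.33381
VBI_2 = ln(ln(631 + 0.8)) = 1.86386
VBI_blend = 0.47 * 1.33381 + 0.53 * 1.86386 = 1.61474
visc_blend = exp(exp(1.61474)) - 0.8 = 151.6

151.6 cSt


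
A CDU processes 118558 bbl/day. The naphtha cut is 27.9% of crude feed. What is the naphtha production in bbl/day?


Crude throughput = 118558 bbl/day
Fraction yield = 27.9%
yield = throughput * fraction / 100
yield = 118558 * 27.9 / 100 = 33077.682

33077.682 bbl/day


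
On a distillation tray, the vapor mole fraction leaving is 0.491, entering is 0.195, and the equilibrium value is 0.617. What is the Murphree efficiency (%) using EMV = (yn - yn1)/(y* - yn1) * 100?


Murphree vapor efficiency: EMV = (y_n - y_(n-1)) / (y*_n - y_(n-1)) * 100
EMV = (0.491 - 0.195) / (0.617 - 0.195) * 100 = 0.296 / 0.422 * 100 = 70.14

70.14 %


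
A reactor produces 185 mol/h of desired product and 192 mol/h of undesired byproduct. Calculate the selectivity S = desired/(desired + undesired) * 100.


Selectivity = desired / (desired + undesired) * 100
Total products = 185 + 192 = 377 mol/h
S = 185 / 377 * 100
= 0.4907 * 100
= 49.07 %

49.07 %


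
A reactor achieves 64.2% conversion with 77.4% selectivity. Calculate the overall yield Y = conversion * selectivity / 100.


Overall yield = conversion (%) * selectivity (%) / 100
Conversion = 64.2%, Selectivity = 77.4%
Y = 64.2 * 77.4 / 100
= 49.6908 %

49.6908 %


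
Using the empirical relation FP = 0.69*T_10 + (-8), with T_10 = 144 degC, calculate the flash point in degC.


FP = 0.69 * 144 + (-8) = 91.36

91.36 degC


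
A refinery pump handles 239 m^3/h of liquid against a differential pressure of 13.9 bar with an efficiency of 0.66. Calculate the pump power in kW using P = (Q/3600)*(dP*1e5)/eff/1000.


Q = 239 / 3600 = 0.0663889 m^3/s
P = 0.0663889 * (13.9 * 1e5) / 0.66 / 1000 = 139.8

139.8 kW


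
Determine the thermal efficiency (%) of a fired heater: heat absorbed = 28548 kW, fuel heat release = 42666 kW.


Furnace efficiency = Q_absorbed / Q_fuel * 100
= 28548 / 42666 * 100 = 66.91

66.91 %


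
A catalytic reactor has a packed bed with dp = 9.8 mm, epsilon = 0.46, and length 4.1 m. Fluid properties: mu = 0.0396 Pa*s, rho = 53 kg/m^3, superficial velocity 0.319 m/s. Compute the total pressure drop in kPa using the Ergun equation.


dp = 9.8 mm = 0.0098 m
Viscous term = 150*0.0396*0.319*(1-0.46)^2 / (0.0098^2*0.46^3) = 59107
Inertial term = 1.75*53*0.319^2*(1-0.46) / (0.0098*0.46^3) = 5343.05
dP/L = 59107 + 5343.05 = 64450.1 Pa/m
dP = 64450.1 * 4.1 / 1000 = 264.2 kPa

264.2 kPa


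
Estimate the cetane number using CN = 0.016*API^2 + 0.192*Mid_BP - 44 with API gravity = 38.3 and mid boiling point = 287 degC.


CN = 0.016 * 38.3^2 + 0.192 * 287 - 44
CN = 23.47024 + 55.104 - 44 = 34.57424

34.57424


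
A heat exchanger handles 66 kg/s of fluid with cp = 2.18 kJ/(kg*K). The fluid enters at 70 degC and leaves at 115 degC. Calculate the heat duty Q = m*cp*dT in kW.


Q = m_dot * cp * delta_T
delta_T = 115 - 70 = 45 K
Q = 66 * 2.18 * 45
= 143.88 * 45
= 6474.6 kW

6474.6 kW


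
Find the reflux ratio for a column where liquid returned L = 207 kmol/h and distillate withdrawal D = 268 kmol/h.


Reflux ratio definition: R = L / D (liquid returned / distillate withdrawn)
L = 207 kmol/h, D = 268 kmol/h
R = 207 / 268 = 0.7724

0.7724


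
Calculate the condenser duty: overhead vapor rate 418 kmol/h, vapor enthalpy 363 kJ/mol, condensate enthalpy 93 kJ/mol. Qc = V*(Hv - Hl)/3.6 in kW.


Qc = 418 * (363 - 93) / 3.6 = 418 * 270 / 3.6 = 31350

31350 kW


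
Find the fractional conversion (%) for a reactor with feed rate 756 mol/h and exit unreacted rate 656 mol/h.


X = (F_in - F_out) / F_in * 100
Moles reacted = 756 - 656 = 100
X = 100 / 756 * 100
= 0.1323 * 100
= 13.23 %

13.23 %


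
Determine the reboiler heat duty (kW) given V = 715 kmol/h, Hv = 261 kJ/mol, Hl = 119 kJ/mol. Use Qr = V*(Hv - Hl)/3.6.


Qr = 715 * (261 - 119) / 3.6 = 715 * 142 / 3.6 = 28200

28200 kW


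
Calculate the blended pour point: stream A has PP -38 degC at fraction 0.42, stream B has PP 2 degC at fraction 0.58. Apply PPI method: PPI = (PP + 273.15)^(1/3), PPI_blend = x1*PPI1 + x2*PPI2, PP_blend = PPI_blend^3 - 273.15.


PPI_1 = (-38 + 273.15)^(1/3) = 6.172318
PPI_2 = (2 + 273.15)^(1/3) = 6.504139
PPI_blend = 0.42 * 6.172318 + 0.58 * 6.504139 = 6.364774
PP_blend = 6.364774^3 - 273.15 = 257.8392 - 273.15 = -15.31

-15.31 degC


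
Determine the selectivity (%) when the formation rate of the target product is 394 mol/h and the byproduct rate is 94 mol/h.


Selectivity = desired / (desired + undesired) * 100
Total products = 394 + 94 = 488 mol/h
S = 394 / 488 * 100
= 0.8074 * 100
= 80.74 %

80.74 %


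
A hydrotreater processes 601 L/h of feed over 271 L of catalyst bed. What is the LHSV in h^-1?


LHSV = volumetric feed rate / catalyst volume
= 601 L/h / 271 L
= 2.218 h^-1

2.218 h^-1


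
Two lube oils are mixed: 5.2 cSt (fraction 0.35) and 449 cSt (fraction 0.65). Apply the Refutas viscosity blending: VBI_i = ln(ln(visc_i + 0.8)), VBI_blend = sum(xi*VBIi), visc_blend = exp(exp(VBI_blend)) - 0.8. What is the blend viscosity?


Refutas method: VBN_i = 14.534*ln(ln(visc_i + 0.8)) + 10.975, blended linearly by mass fraction; since VBN is linear in VBI_i = ln(ln(visc_i + 0.8)) and the fractions sum to 1, blend VBI directly: visc = exp(exp(VBI_blend)) - 0.8
VBI_1 = ln(ln(5.2 + 0.8)) = 0.583198
VBI_2 = ln(ln(449 + 0.8)) = 1.80973
VBI_blend = 0.35 * 0.583198 + 0.65 * 1.80973 = 1.38044
visc_blend = exp(exp(1.38044)) - 0.8 = 52.54

52.54 cSt


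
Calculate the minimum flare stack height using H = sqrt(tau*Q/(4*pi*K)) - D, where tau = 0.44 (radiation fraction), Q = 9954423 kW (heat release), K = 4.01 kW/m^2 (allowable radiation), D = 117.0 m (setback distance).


tau*Q/(4*pi*K) = 0.44 * 9954423 / (4 * pi * 4.01) = 86919
sqrt(86919) = 294.82
H = 294.82 - 117.0 = 177.8

177.8 m


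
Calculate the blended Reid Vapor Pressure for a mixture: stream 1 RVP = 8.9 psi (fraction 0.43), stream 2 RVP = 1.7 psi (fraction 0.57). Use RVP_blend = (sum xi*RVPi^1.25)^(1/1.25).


Chevron index: RVP_blend = (sum xi*RVPi^1.25)^(1/1.25)
RVP^1.25 terms: 0.43 * 8.9^1.25 + 0.57 * 1.7^1.25 = 7.71653
RVP_blend = 7.71653^(1/1.25) = 5.128

5.128 psi


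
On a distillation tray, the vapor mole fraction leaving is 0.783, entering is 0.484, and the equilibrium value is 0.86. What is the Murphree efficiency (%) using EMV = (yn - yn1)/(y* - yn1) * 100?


Murphree vapor efficiency: EMV = (y_n - y_(n-1)) / (y*_n - y_(n-1)) * 100
EMV = (0.783 - 0.484) / (0.86 - 0.484) * 100 = 0.299 / 0.376 * 100 = 79.52

79.52 %


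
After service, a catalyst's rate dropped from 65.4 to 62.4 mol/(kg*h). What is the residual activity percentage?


Activity (%) = (rate_used / rate_fresh) * 100
rate_used = 62.4, rate_fresh = 65.4
= (62.4 / 65.4) * 100
= 0.9541 * 100 = 95.41

95.41 %


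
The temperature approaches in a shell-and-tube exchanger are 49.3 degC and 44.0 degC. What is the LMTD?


LMTD = (dT1 - dT2) / ln(dT1/dT2)
= (49.3 - 44.0) / ln(49.3 / 44.0) = 5.3 / 0.113734 = 46.60

46.60 degC


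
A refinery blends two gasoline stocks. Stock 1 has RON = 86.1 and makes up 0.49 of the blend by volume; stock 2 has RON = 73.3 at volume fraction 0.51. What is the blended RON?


Linear blending: RON_blend = sum(vi * RONi)
Contribution 1: 0.49 * 86.1 = 42.189
Contribution 2: 0.51 * 73.3 = 37.383
RON_blend = 42.189 + 37.383 = 79.572

79.572


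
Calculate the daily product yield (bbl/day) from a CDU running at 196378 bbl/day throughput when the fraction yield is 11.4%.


Crude throughput = 196378 bbl/day
Fraction yield = 11.4%
yield = throughput * fraction / 100
yield = 196378 * 11.4 / 100 = 22387.092

22387.092 bbl/day


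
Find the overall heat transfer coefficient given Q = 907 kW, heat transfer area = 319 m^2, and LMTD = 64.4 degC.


From Q = U*A*LMTD, U = Q / (A * LMTD)
U = 907 / (319 * 64.4) = 907 / 20543.6 = 0.04415

0.04415 kW/(m^2*K)


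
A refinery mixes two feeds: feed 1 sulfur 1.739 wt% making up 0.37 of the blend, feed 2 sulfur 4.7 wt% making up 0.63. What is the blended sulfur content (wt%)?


Linear sulfur blending: S_blend = x1*S1 + x2*S2
Contribution 1: 0.37 * 1.739 = 0.64343 wt%
Contribution 2: 0.63 * 4.7 = 2.961 wt%
S_blend = 0.64343 + 2.961 = 3.60443

3.60443 wt%


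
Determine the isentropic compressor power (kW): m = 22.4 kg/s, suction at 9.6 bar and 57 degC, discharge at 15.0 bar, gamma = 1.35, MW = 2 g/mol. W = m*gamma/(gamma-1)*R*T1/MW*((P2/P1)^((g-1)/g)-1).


Isentropic work: W = m*(gamma/(gamma-1))*(R*T1/MW)*((P2/P1)^((gamma-1)/gamma) - 1)
T1 = 57 + 273.15 = 330.15 K
Pressure ratio = 15.0 / 9.6 = 1.5625
Exponent = (1.35 - 1)/1.35 = 0.259259
(P2/P1)^exp - 1 = 1.5625^0.259259 - 1 = 0.122663
W = 22.4 * 1.35 / 0.35 * 8.314 * 330.15 / 2 * 0.122663 = 14550

14550 kW


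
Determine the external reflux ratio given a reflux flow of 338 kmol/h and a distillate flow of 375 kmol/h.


Reflux ratio definition: R = L / D (liquid returned / distillate withdrawn)
L = 338 kmol/h, D = 375 kmol/h
R = 338 / 375 = 0.9013

0.9013


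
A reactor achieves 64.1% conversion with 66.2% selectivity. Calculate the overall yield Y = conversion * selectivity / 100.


Overall yield = conversion (%) * selectivity (%) / 100
Conversion = 64.1%, Selectivity = 66.2%
Y = 64.1 * 66.2 / 100
= 42.4342 %

42.4342 %


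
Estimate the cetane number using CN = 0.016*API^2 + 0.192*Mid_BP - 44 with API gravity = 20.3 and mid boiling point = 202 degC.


CN = 0.016 * 20.3^2 + 0.192 * 202 - 44
CN = 6.59344 + 38.784 - 44 = 1.37744

1.37744


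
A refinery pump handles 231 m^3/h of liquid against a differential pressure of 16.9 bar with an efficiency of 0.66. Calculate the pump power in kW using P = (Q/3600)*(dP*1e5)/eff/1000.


Q = 231 / 3600 = 0.0641667 m^3/s
P = 0.0641667 * (16.9 * 1e5) / 0.66 / 1000 = 164.3

164.3 kW


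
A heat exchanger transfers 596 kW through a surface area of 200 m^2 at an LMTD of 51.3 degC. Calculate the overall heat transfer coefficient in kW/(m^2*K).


From Q = U*A*LMTD, U = Q / (A * LMTD)
U = 596 / (200 * 51.3) = 596 / 10260 = 0.05809

0.05809 kW/(m^2*K)


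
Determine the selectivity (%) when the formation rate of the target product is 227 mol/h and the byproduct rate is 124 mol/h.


Selectivity = desired / (desired + undesired) * 100
Total products = 227 + 124 = 351 mol/h
S = 227 / 351 * 100
= 0.6467 * 100
= 64.67 %

64.67 %
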